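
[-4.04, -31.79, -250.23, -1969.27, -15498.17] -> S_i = -4.04*7.87^i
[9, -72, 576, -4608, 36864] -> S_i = 9*-8^i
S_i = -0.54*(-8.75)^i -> [-0.54, 4.73, -41.34, 361.76, -3165.38]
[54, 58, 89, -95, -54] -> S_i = Random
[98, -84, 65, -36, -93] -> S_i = Random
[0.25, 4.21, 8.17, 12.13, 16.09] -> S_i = 0.25 + 3.96*i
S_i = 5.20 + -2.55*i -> [5.2, 2.65, 0.1, -2.45, -5.0]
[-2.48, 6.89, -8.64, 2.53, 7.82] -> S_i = Random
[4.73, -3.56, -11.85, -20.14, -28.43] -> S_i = 4.73 + -8.29*i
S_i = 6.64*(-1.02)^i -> [6.64, -6.77, 6.91, -7.05, 7.19]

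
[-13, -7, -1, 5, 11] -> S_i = -13 + 6*i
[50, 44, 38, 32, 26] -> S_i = 50 + -6*i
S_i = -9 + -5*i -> [-9, -14, -19, -24, -29]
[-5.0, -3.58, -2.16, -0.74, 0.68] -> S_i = -5.00 + 1.42*i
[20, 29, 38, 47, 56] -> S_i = 20 + 9*i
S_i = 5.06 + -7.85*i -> [5.06, -2.79, -10.64, -18.49, -26.34]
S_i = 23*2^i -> [23, 46, 92, 184, 368]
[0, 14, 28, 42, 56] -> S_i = 0 + 14*i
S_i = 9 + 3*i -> [9, 12, 15, 18, 21]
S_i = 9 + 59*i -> [9, 68, 127, 186, 245]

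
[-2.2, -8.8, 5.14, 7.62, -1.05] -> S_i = Random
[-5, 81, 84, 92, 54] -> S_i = Random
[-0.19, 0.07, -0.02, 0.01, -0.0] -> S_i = -0.19*(-0.35)^i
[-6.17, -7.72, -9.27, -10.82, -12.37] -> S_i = -6.17 + -1.55*i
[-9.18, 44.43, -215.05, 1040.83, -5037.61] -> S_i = -9.18*(-4.84)^i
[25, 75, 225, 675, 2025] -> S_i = 25*3^i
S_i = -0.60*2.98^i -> [-0.6, -1.79, -5.33, -15.88, -47.32]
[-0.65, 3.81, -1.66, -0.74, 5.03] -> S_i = Random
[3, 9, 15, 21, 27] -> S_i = 3 + 6*i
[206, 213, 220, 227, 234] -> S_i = 206 + 7*i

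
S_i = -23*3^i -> [-23, -69, -207, -621, -1863]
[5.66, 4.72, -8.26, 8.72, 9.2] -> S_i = Random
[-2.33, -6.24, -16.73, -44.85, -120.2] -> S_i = -2.33*2.68^i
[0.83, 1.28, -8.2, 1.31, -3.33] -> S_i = Random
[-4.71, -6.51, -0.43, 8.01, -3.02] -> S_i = Random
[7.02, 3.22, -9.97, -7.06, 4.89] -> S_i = Random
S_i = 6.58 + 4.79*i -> [6.58, 11.37, 16.16, 20.95, 25.74]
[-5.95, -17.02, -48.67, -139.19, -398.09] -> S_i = -5.95*2.86^i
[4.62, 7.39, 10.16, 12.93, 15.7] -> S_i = 4.62 + 2.77*i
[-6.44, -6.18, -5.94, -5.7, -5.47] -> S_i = -6.44*0.96^i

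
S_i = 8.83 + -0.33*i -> [8.83, 8.5, 8.17, 7.84, 7.51]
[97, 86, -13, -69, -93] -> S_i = Random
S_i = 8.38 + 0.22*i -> [8.38, 8.6, 8.82, 9.04, 9.26]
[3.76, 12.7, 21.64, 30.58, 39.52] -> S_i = 3.76 + 8.94*i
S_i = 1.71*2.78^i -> [1.71, 4.75, 13.22, 36.74, 102.14]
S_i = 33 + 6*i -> [33, 39, 45, 51, 57]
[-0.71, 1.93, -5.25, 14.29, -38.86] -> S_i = -0.71*(-2.72)^i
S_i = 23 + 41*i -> [23, 64, 105, 146, 187]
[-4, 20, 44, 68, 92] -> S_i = -4 + 24*i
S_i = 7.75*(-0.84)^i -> [7.75, -6.51, 5.47, -4.59, 3.86]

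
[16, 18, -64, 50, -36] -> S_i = Random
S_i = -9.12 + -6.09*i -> [-9.12, -15.21, -21.3, -27.39, -33.48]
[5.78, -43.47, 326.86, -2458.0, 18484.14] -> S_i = 5.78*(-7.52)^i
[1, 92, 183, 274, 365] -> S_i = 1 + 91*i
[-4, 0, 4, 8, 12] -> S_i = -4 + 4*i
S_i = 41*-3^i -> [41, -123, 369, -1107, 3321]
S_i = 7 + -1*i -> [7, 6, 5, 4, 3]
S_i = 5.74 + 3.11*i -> [5.74, 8.85, 11.96, 15.07, 18.18]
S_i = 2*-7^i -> [2, -14, 98, -686, 4802]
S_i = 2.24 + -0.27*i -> [2.24, 1.97, 1.7, 1.43, 1.16]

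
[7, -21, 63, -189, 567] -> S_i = 7*-3^i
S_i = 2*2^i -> [2, 4, 8, 16, 32]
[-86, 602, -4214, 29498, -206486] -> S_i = -86*-7^i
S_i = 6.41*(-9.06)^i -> [6.41, -58.07, 526.16, -4766.97, 43188.77]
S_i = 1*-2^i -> [1, -2, 4, -8, 16]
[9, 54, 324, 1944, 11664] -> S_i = 9*6^i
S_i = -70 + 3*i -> [-70, -67, -64, -61, -58]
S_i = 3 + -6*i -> [3, -3, -9, -15, -21]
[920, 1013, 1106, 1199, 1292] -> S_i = 920 + 93*i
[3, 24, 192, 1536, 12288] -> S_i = 3*8^i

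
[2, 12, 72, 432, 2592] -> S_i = 2*6^i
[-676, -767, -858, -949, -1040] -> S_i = -676 + -91*i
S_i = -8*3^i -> [-8, -24, -72, -216, -648]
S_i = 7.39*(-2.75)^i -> [7.39, -20.32, 55.89, -153.69, 422.64]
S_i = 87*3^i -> [87, 261, 783, 2349, 7047]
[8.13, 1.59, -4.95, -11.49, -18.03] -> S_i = 8.13 + -6.54*i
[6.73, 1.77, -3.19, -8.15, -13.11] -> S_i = 6.73 + -4.96*i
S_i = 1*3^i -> [1, 3, 9, 27, 81]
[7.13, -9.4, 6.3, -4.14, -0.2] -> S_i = Random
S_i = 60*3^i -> [60, 180, 540, 1620, 4860]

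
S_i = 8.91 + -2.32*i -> [8.91, 6.59, 4.27, 1.95, -0.37]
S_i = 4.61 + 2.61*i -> [4.61, 7.22, 9.83, 12.44, 15.05]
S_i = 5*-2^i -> [5, -10, 20, -40, 80]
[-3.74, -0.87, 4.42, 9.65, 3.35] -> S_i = Random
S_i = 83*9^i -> [83, 747, 6723, 60507, 544563]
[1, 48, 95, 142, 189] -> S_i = 1 + 47*i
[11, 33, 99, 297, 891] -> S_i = 11*3^i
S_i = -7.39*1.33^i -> [-7.39, -9.83, -13.07, -17.39, -23.12]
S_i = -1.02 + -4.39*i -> [-1.02, -5.41, -9.8, -14.19, -18.58]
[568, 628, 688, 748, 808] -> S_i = 568 + 60*i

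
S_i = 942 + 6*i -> [942, 948, 954, 960, 966]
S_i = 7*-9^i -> [7, -63, 567, -5103, 45927]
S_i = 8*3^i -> [8, 24, 72, 216, 648]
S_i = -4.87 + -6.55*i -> [-4.87, -11.42, -17.97, -24.52, -31.07]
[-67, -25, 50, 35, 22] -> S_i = Random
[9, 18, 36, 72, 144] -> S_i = 9*2^i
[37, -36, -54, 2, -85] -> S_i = Random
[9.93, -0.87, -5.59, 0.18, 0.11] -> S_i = Random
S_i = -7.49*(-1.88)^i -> [-7.49, 14.08, -26.47, 49.77, -93.56]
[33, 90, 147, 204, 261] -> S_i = 33 + 57*i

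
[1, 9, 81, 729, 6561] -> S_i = 1*9^i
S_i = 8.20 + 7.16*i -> [8.2, 15.36, 22.52, 29.68, 36.84]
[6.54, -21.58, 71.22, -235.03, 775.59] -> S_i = 6.54*(-3.30)^i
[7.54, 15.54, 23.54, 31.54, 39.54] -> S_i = 7.54 + 8.00*i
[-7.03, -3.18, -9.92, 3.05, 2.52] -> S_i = Random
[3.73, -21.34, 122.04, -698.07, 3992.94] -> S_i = 3.73*(-5.72)^i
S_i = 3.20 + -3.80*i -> [3.2, -0.6, -4.4, -8.2, -12.0]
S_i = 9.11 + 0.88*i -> [9.11, 9.99, 10.87, 11.75, 12.63]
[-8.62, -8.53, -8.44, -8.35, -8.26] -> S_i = -8.62 + 0.09*i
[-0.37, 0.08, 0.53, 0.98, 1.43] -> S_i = -0.37 + 0.45*i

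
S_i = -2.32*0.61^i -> [-2.32, -1.42, -0.86, -0.53, -0.32]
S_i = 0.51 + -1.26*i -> [0.51, -0.75, -2.01, -3.27, -4.53]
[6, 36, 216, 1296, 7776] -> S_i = 6*6^i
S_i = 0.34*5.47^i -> [0.34, 1.86, 10.17, 55.65, 304.39]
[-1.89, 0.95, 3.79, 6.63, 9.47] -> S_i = -1.89 + 2.84*i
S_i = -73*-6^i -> [-73, 438, -2628, 15768, -94608]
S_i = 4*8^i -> [4, 32, 256, 2048, 16384]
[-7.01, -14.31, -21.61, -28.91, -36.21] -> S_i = -7.01 + -7.30*i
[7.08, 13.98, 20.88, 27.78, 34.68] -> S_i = 7.08 + 6.90*i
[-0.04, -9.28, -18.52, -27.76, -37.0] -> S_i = -0.04 + -9.24*i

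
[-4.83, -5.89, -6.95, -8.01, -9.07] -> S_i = -4.83 + -1.06*i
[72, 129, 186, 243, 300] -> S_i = 72 + 57*i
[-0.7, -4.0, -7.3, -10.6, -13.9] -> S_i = -0.70 + -3.30*i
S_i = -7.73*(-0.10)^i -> [-7.73, 0.77, -0.08, 0.01, -0.0]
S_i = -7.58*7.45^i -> [-7.58, -56.47, -420.71, -3134.28, -23350.4]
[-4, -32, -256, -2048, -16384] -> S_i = -4*8^i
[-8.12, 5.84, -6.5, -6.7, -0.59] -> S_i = Random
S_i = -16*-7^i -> [-16, 112, -784, 5488, -38416]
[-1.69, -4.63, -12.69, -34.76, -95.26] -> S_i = -1.69*2.74^i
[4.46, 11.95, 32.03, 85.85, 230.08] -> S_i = 4.46*2.68^i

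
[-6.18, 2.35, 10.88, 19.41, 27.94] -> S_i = -6.18 + 8.53*i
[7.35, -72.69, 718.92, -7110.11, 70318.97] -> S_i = 7.35*(-9.89)^i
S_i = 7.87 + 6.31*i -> [7.87, 14.18, 20.49, 26.8, 33.11]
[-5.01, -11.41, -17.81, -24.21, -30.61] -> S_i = -5.01 + -6.40*i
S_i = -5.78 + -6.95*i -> [-5.78, -12.73, -19.68, -26.63, -33.58]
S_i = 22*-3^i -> [22, -66, 198, -594, 1782]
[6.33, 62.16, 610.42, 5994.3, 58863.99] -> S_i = 6.33*9.82^i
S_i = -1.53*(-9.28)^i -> [-1.53, 14.2, -131.76, 1222.74, -11347.06]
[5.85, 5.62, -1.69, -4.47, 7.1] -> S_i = Random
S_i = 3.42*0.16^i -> [3.42, 0.55, 0.09, 0.01, 0.0]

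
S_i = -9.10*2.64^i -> [-9.1, -24.02, -63.42, -167.44, -442.04]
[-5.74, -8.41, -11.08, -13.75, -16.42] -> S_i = -5.74 + -2.67*i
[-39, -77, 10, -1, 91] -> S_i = Random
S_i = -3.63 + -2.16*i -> [-3.63, -5.79, -7.95, -10.11, -12.27]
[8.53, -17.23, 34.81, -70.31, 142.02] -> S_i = 8.53*(-2.02)^i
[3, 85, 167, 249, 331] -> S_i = 3 + 82*i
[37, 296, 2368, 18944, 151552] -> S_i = 37*8^i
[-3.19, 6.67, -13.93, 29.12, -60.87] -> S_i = -3.19*(-2.09)^i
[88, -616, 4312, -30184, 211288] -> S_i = 88*-7^i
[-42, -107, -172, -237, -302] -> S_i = -42 + -65*i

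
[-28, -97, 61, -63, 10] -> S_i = Random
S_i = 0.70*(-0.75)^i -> [0.7, -0.52, 0.39, -0.3, 0.22]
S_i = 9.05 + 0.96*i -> [9.05, 10.01, 10.97, 11.93, 12.89]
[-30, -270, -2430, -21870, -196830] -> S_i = -30*9^i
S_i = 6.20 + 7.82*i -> [6.2, 14.02, 21.84, 29.66, 37.48]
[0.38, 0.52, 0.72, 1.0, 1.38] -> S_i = 0.38*1.38^i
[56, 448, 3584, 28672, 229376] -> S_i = 56*8^i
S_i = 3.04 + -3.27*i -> [3.04, -0.23, -3.5, -6.77, -10.04]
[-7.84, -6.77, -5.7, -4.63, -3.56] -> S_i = -7.84 + 1.07*i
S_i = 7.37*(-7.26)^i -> [7.37, -53.51, 388.46, -2820.18, 20474.53]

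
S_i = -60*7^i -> [-60, -420, -2940, -20580, -144060]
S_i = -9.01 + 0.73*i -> [-9.01, -8.28, -7.55, -6.82, -6.09]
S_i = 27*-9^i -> [27, -243, 2187, -19683, 177147]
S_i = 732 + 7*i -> [732, 739, 746, 753, 760]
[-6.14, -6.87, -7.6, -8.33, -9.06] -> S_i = -6.14 + -0.73*i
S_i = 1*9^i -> [1, 9, 81, 729, 6561]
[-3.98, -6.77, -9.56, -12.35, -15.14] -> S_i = -3.98 + -2.79*i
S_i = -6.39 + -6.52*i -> [-6.39, -12.91, -19.43, -25.95, -32.47]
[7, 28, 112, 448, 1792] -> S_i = 7*4^i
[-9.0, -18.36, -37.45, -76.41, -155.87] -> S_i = -9.00*2.04^i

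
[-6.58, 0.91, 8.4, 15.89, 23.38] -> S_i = -6.58 + 7.49*i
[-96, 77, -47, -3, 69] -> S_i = Random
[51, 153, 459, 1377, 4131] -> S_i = 51*3^i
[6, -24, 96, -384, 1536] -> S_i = 6*-4^i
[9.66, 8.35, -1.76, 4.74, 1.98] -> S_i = Random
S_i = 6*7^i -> [6, 42, 294, 2058, 14406]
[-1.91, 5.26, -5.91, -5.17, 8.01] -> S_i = Random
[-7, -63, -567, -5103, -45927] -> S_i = -7*9^i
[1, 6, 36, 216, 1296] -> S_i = 1*6^i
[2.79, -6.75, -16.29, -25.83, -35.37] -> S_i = 2.79 + -9.54*i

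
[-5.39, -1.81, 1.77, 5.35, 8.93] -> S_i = -5.39 + 3.58*i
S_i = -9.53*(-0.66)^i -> [-9.53, 6.29, -4.15, 2.74, -1.81]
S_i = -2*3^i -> [-2, -6, -18, -54, -162]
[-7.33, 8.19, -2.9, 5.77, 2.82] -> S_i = Random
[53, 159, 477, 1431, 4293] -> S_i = 53*3^i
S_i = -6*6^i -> [-6, -36, -216, -1296, -7776]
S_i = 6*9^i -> [6, 54, 486, 4374, 39366]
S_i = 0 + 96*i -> [0, 96, 192, 288, 384]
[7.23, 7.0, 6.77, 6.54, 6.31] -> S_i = 7.23 + -0.23*i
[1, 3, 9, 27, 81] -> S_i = 1*3^i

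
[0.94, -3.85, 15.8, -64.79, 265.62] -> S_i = 0.94*(-4.10)^i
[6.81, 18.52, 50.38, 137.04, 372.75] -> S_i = 6.81*2.72^i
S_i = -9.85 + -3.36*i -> [-9.85, -13.21, -16.57, -19.93, -23.29]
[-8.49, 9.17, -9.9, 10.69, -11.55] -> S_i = -8.49*(-1.08)^i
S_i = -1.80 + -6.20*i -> [-1.8, -8.0, -14.2, -20.4, -26.6]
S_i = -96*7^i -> [-96, -672, -4704, -32928, -230496]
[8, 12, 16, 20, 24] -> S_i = 8 + 4*i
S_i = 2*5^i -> [2, 10, 50, 250, 1250]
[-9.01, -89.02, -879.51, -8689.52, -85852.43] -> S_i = -9.01*9.88^i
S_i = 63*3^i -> [63, 189, 567, 1701, 5103]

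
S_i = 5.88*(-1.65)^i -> [5.88, -9.7, 16.01, -26.41, 43.58]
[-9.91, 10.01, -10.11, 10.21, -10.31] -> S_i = -9.91*(-1.01)^i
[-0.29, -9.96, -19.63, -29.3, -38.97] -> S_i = -0.29 + -9.67*i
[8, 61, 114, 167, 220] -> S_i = 8 + 53*i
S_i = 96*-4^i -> [96, -384, 1536, -6144, 24576]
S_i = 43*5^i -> [43, 215, 1075, 5375, 26875]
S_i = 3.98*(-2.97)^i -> [3.98, -11.82, 35.11, -104.27, 309.68]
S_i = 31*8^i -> [31, 248, 1984, 15872, 126976]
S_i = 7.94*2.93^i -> [7.94, 23.26, 68.16, 199.72, 585.18]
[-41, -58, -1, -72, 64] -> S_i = Random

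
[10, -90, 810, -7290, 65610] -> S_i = 10*-9^i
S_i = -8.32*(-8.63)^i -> [-8.32, 71.8, -619.65, 5347.56, -46149.45]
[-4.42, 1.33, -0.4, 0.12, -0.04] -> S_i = -4.42*(-0.30)^i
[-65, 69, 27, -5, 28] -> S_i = Random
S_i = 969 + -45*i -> [969, 924, 879, 834, 789]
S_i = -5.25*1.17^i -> [-5.25, -6.14, -7.19, -8.41, -9.84]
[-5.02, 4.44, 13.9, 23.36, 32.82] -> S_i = -5.02 + 9.46*i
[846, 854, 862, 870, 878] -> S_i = 846 + 8*i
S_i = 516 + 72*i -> [516, 588, 660, 732, 804]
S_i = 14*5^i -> [14, 70, 350, 1750, 8750]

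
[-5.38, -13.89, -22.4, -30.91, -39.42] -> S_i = -5.38 + -8.51*i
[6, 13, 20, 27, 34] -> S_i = 6 + 7*i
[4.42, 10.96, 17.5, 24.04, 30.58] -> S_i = 4.42 + 6.54*i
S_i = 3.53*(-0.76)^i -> [3.53, -2.68, 2.04, -1.55, 1.18]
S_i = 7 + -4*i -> [7, 3, -1, -5, -9]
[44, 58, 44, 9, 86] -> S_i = Random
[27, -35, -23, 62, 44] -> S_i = Random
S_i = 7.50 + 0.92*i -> [7.5, 8.42, 9.34, 10.26, 11.18]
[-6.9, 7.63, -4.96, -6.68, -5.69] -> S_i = Random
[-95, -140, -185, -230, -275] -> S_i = -95 + -45*i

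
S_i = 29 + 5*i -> [29, 34, 39, 44, 49]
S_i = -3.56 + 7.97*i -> [-3.56, 4.41, 12.38, 20.35, 28.32]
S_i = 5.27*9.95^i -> [5.27, 52.44, 521.74, 5191.34, 51653.88]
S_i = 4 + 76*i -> [4, 80, 156, 232, 308]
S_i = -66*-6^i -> [-66, 396, -2376, 14256, -85536]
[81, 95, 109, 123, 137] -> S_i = 81 + 14*i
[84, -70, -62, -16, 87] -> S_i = Random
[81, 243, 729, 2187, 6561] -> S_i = 81*3^i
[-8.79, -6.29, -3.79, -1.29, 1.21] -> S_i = -8.79 + 2.50*i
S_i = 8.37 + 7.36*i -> [8.37, 15.73, 23.09, 30.45, 37.81]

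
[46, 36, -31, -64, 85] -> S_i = Random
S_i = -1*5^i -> [-1, -5, -25, -125, -625]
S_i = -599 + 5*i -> [-599, -594, -589, -584, -579]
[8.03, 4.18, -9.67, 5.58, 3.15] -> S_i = Random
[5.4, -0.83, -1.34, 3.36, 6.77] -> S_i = Random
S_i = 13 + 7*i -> [13, 20, 27, 34, 41]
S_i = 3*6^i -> [3, 18, 108, 648, 3888]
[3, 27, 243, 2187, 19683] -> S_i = 3*9^i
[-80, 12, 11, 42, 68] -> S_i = Random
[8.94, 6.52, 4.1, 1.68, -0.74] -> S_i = 8.94 + -2.42*i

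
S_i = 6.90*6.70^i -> [6.9, 46.23, 309.74, 2075.26, 13904.27]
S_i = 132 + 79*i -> [132, 211, 290, 369, 448]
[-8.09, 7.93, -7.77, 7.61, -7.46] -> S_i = -8.09*(-0.98)^i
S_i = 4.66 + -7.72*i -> [4.66, -3.06, -10.78, -18.5, -26.22]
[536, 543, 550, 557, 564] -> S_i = 536 + 7*i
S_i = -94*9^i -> [-94, -846, -7614, -68526, -616734]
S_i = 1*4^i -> [1, 4, 16, 64, 256]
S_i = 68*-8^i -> [68, -544, 4352, -34816, 278528]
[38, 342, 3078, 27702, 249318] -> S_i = 38*9^i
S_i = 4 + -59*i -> [4, -55, -114, -173, -232]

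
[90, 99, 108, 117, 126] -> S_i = 90 + 9*i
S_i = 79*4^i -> [79, 316, 1264, 5056, 20224]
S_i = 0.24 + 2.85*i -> [0.24, 3.09, 5.94, 8.79, 11.64]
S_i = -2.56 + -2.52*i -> [-2.56, -5.08, -7.6, -10.12, -12.64]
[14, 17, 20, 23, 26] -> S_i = 14 + 3*i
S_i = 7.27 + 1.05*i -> [7.27, 8.32, 9.37, 10.42, 11.47]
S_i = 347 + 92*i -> [347, 439, 531, 623, 715]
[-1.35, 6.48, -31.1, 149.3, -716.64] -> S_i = -1.35*(-4.80)^i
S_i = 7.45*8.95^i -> [7.45, 66.68, 596.76, 5341.03, 47802.26]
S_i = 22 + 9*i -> [22, 31, 40, 49, 58]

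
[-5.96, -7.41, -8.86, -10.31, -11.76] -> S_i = -5.96 + -1.45*i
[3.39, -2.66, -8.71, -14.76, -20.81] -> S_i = 3.39 + -6.05*i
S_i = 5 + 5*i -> [5, 10, 15, 20, 25]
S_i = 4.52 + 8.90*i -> [4.52, 13.42, 22.32, 31.22, 40.12]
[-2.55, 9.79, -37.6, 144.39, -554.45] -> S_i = -2.55*(-3.84)^i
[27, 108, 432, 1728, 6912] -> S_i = 27*4^i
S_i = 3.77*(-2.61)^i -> [3.77, -9.84, 25.68, -67.03, 174.95]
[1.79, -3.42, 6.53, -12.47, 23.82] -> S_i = 1.79*(-1.91)^i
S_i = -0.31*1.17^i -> [-0.31, -0.36, -0.42, -0.5, -0.58]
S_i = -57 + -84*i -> [-57, -141, -225, -309, -393]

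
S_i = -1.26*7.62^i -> [-1.26, -9.6, -73.16, -557.49, -4248.06]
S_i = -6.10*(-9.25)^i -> [-6.1, 56.42, -521.93, 4827.86, -44657.74]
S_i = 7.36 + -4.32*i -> [7.36, 3.04, -1.28, -5.6, -9.92]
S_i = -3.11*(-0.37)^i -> [-3.11, 1.15, -0.43, 0.16, -0.06]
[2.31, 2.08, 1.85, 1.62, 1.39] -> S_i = 2.31 + -0.23*i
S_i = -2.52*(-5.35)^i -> [-2.52, 13.48, -72.13, 385.89, -2064.5]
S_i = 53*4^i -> [53, 212, 848, 3392, 13568]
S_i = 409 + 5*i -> [409, 414, 419, 424, 429]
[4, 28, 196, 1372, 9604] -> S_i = 4*7^i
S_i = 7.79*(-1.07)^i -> [7.79, -8.34, 8.92, -9.54, 10.21]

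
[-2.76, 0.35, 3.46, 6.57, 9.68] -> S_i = -2.76 + 3.11*i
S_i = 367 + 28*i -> [367, 395, 423, 451, 479]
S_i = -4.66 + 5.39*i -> [-4.66, 0.73, 6.12, 11.51, 16.9]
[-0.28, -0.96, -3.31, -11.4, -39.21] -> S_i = -0.28*3.44^i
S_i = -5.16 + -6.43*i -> [-5.16, -11.59, -18.02, -24.45, -30.88]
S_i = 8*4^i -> [8, 32, 128, 512, 2048]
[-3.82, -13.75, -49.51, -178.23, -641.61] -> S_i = -3.82*3.60^i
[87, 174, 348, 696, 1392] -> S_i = 87*2^i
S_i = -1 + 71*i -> [-1, 70, 141, 212, 283]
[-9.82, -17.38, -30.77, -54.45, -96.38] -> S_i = -9.82*1.77^i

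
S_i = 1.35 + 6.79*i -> [1.35, 8.14, 14.93, 21.72, 28.51]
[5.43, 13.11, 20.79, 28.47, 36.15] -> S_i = 5.43 + 7.68*i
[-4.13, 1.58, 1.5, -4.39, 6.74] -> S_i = Random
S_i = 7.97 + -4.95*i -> [7.97, 3.02, -1.93, -6.88, -11.83]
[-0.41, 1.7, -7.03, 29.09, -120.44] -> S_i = -0.41*(-4.14)^i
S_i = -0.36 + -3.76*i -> [-0.36, -4.12, -7.88, -11.64, -15.4]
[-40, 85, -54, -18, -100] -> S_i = Random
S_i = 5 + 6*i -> [5, 11, 17, 23, 29]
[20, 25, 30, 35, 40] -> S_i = 20 + 5*i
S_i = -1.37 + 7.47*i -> [-1.37, 6.1, 13.57, 21.04, 28.51]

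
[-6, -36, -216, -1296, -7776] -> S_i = -6*6^i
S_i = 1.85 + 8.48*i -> [1.85, 10.33, 18.81, 27.29, 35.77]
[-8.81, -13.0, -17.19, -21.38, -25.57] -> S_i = -8.81 + -4.19*i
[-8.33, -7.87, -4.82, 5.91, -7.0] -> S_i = Random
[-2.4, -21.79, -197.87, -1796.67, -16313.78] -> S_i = -2.40*9.08^i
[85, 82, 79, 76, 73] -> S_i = 85 + -3*i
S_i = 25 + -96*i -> [25, -71, -167, -263, -359]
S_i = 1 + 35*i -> [1, 36, 71, 106, 141]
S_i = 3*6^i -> [3, 18, 108, 648, 3888]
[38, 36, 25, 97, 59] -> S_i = Random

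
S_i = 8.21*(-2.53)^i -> [8.21, -20.77, 52.55, -132.96, 336.38]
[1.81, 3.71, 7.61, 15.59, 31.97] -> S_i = 1.81*2.05^i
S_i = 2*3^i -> [2, 6, 18, 54, 162]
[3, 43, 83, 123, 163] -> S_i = 3 + 40*i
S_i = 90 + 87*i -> [90, 177, 264, 351, 438]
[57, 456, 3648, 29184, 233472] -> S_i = 57*8^i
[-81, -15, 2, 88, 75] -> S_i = Random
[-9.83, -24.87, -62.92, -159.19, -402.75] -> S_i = -9.83*2.53^i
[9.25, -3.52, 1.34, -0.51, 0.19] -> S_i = 9.25*(-0.38)^i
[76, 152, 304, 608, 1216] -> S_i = 76*2^i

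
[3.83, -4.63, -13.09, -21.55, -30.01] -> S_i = 3.83 + -8.46*i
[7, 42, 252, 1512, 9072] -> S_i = 7*6^i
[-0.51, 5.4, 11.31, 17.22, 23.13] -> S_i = -0.51 + 5.91*i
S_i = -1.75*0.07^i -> [-1.75, -0.12, -0.01, -0.0, -0.0]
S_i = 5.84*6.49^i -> [5.84, 37.9, 245.98, 1596.42, 10360.76]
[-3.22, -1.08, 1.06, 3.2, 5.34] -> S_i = -3.22 + 2.14*i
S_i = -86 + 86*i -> [-86, 0, 86, 172, 258]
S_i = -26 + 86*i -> [-26, 60, 146, 232, 318]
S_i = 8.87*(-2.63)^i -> [8.87, -23.33, 61.35, -161.36, 424.37]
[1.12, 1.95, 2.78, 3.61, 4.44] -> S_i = 1.12 + 0.83*i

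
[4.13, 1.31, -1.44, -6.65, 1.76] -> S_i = Random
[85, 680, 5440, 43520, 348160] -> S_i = 85*8^i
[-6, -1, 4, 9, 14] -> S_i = -6 + 5*i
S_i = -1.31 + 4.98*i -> [-1.31, 3.67, 8.65, 13.63, 18.61]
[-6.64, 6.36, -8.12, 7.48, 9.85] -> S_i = Random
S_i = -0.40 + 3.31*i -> [-0.4, 2.91, 6.22, 9.53, 12.84]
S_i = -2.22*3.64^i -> [-2.22, -8.08, -29.41, -107.07, -389.73]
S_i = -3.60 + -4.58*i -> [-3.6, -8.18, -12.76, -17.34, -21.92]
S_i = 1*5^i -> [1, 5, 25, 125, 625]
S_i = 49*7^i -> [49, 343, 2401, 16807, 117649]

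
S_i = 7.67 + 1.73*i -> [7.67, 9.4, 11.13, 12.86, 14.59]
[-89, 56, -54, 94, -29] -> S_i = Random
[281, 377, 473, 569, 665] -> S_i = 281 + 96*i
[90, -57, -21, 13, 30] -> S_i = Random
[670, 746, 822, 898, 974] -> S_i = 670 + 76*i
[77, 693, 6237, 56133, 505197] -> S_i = 77*9^i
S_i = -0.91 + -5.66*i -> [-0.91, -6.57, -12.23, -17.89, -23.55]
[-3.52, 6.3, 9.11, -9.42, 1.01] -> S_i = Random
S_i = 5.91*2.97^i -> [5.91, 17.55, 52.13, 154.83, 459.85]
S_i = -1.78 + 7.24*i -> [-1.78, 5.46, 12.7, 19.94, 27.18]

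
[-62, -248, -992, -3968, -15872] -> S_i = -62*4^i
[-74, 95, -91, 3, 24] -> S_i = Random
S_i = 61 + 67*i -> [61, 128, 195, 262, 329]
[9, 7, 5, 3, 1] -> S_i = 9 + -2*i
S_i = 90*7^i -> [90, 630, 4410, 30870, 216090]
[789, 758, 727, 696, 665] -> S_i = 789 + -31*i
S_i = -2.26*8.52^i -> [-2.26, -19.26, -164.05, -1397.74, -11908.77]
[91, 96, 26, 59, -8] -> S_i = Random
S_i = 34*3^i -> [34, 102, 306, 918, 2754]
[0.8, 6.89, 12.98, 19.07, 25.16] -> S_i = 0.80 + 6.09*i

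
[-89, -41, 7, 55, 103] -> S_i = -89 + 48*i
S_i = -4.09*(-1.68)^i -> [-4.09, 6.87, -11.54, 19.39, -32.58]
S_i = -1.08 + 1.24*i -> [-1.08, 0.16, 1.4, 2.64, 3.88]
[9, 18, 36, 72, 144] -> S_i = 9*2^i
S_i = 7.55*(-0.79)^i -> [7.55, -5.96, 4.71, -3.72, 2.94]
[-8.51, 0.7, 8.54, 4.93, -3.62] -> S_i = Random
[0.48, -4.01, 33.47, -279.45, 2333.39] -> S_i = 0.48*(-8.35)^i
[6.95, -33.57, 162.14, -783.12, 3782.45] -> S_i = 6.95*(-4.83)^i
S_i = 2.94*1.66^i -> [2.94, 4.88, 8.1, 13.45, 22.32]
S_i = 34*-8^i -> [34, -272, 2176, -17408, 139264]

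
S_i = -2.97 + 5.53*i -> [-2.97, 2.56, 8.09, 13.62, 19.15]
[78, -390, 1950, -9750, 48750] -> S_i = 78*-5^i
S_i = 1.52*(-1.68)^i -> [1.52, -2.55, 4.29, -7.21, 12.11]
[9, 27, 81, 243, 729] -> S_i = 9*3^i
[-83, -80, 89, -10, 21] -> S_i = Random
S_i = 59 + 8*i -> [59, 67, 75, 83, 91]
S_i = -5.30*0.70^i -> [-5.3, -3.71, -2.6, -1.82, -1.27]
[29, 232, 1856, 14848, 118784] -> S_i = 29*8^i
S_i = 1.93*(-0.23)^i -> [1.93, -0.44, 0.1, -0.02, 0.01]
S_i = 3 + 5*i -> [3, 8, 13, 18, 23]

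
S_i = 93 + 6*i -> [93, 99, 105, 111, 117]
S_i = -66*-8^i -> [-66, 528, -4224, 33792, -270336]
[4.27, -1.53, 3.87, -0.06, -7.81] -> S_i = Random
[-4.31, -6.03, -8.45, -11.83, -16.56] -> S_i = -4.31*1.40^i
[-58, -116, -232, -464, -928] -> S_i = -58*2^i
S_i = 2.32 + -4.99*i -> [2.32, -2.67, -7.66, -12.65, -17.64]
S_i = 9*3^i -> [9, 27, 81, 243, 729]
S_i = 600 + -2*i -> [600, 598, 596, 594, 592]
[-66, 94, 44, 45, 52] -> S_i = Random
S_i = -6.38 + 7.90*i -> [-6.38, 1.52, 9.42, 17.32, 25.22]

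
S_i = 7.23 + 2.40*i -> [7.23, 9.63, 12.03, 14.43, 16.83]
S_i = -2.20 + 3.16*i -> [-2.2, 0.96, 4.12, 7.28, 10.44]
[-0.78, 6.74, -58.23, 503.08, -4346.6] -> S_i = -0.78*(-8.64)^i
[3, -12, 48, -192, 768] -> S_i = 3*-4^i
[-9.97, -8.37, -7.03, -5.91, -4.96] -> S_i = -9.97*0.84^i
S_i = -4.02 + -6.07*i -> [-4.02, -10.09, -16.16, -22.23, -28.3]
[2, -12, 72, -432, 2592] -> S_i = 2*-6^i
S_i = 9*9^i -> [9, 81, 729, 6561, 59049]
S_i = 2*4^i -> [2, 8, 32, 128, 512]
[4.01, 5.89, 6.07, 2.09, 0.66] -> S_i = Random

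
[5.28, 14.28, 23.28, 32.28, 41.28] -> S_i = 5.28 + 9.00*i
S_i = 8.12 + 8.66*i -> [8.12, 16.78, 25.44, 34.1, 42.76]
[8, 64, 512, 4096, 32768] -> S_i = 8*8^i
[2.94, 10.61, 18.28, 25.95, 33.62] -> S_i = 2.94 + 7.67*i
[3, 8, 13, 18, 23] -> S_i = 3 + 5*i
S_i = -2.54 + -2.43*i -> [-2.54, -4.97, -7.4, -9.83, -12.26]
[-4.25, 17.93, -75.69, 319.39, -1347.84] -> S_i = -4.25*(-4.22)^i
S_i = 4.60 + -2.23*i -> [4.6, 2.37, 0.14, -2.09, -4.32]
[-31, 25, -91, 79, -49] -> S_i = Random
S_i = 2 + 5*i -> [2, 7, 12, 17, 22]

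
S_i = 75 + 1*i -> [75, 76, 77, 78, 79]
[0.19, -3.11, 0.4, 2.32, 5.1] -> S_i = Random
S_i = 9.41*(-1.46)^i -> [9.41, -13.74, 20.06, -29.29, 42.76]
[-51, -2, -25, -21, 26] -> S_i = Random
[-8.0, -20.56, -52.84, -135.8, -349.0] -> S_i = -8.00*2.57^i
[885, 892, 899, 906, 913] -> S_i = 885 + 7*i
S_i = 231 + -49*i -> [231, 182, 133, 84, 35]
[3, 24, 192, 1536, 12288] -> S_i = 3*8^i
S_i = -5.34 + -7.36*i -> [-5.34, -12.7, -20.06, -27.42, -34.78]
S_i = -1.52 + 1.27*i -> [-1.52, -0.25, 1.02, 2.29, 3.56]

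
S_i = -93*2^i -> [-93, -186, -372, -744, -1488]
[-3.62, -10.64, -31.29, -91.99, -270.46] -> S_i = -3.62*2.94^i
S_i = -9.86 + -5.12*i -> [-9.86, -14.98, -20.1, -25.22, -30.34]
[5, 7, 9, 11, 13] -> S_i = 5 + 2*i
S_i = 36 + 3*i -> [36, 39, 42, 45, 48]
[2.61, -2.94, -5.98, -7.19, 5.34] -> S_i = Random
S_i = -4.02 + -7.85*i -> [-4.02, -11.87, -19.72, -27.57, -35.42]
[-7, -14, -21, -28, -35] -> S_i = -7 + -7*i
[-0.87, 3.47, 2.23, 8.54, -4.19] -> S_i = Random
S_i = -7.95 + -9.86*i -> [-7.95, -17.81, -27.67, -37.53, -47.39]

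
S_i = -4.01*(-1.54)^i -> [-4.01, 6.18, -9.51, 14.65, -22.55]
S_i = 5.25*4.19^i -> [5.25, 22.0, 92.17, 386.19, 1618.14]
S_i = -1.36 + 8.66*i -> [-1.36, 7.3, 15.96, 24.62, 33.28]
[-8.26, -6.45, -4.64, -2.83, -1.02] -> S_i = -8.26 + 1.81*i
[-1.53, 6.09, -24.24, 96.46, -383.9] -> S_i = -1.53*(-3.98)^i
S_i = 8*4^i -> [8, 32, 128, 512, 2048]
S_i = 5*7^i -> [5, 35, 245, 1715, 12005]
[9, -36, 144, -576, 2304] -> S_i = 9*-4^i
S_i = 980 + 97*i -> [980, 1077, 1174, 1271, 1368]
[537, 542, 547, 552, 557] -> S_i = 537 + 5*i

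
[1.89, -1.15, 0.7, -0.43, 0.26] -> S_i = 1.89*(-0.61)^i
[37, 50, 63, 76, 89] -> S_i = 37 + 13*i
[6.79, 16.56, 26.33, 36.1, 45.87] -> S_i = 6.79 + 9.77*i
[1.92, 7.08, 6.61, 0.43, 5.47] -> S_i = Random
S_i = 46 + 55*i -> [46, 101, 156, 211, 266]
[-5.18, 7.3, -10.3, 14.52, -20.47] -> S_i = -5.18*(-1.41)^i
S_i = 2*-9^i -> [2, -18, 162, -1458, 13122]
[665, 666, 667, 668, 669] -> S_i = 665 + 1*i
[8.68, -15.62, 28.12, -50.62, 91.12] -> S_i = 8.68*(-1.80)^i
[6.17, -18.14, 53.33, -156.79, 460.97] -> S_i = 6.17*(-2.94)^i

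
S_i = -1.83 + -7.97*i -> [-1.83, -9.8, -17.77, -25.74, -33.71]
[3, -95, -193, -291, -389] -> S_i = 3 + -98*i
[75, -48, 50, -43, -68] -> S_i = Random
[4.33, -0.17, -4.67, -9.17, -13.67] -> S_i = 4.33 + -4.50*i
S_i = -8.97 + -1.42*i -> [-8.97, -10.39, -11.81, -13.23, -14.65]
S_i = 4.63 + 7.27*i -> [4.63, 11.9, 19.17, 26.44, 33.71]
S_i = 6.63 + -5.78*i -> [6.63, 0.85, -4.93, -10.71, -16.49]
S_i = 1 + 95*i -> [1, 96, 191, 286, 381]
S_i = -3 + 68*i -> [-3, 65, 133, 201, 269]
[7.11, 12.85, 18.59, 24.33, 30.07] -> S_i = 7.11 + 5.74*i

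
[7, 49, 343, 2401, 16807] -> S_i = 7*7^i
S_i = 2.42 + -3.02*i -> [2.42, -0.6, -3.62, -6.64, -9.66]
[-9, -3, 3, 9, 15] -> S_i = -9 + 6*i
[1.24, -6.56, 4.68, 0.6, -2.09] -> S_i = Random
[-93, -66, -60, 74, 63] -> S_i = Random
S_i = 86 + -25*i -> [86, 61, 36, 11, -14]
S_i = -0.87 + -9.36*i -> [-0.87, -10.23, -19.59, -28.95, -38.31]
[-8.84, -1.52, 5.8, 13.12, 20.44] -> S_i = -8.84 + 7.32*i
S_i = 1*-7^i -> [1, -7, 49, -343, 2401]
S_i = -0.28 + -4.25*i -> [-0.28, -4.53, -8.78, -13.03, -17.28]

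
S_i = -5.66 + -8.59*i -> [-5.66, -14.25, -22.84, -31.43, -40.02]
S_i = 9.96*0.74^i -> [9.96, 7.37, 5.45, 4.04, 2.99]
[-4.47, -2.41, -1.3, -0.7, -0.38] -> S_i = -4.47*0.54^i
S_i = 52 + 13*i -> [52, 65, 78, 91, 104]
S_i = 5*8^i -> [5, 40, 320, 2560, 20480]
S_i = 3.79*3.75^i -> [3.79, 14.21, 53.3, 199.86, 749.49]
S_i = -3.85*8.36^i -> [-3.85, -32.19, -269.07, -2249.47, -18805.54]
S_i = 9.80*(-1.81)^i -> [9.8, -17.74, 32.11, -58.11, 105.18]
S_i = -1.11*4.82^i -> [-1.11, -5.35, -25.79, -124.3, -599.12]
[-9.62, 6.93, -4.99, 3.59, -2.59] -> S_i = -9.62*(-0.72)^i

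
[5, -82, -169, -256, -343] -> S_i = 5 + -87*i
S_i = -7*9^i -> [-7, -63, -567, -5103, -45927]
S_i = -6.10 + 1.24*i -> [-6.1, -4.86, -3.62, -2.38, -1.14]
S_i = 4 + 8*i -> [4, 12, 20, 28, 36]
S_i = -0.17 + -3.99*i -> [-0.17, -4.16, -8.15, -12.14, -16.13]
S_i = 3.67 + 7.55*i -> [3.67, 11.22, 18.77, 26.32, 33.87]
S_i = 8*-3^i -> [8, -24, 72, -216, 648]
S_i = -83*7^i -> [-83, -581, -4067, -28469, -199283]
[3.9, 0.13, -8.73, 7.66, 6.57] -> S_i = Random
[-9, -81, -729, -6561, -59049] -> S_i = -9*9^i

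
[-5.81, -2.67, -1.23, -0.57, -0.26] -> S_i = -5.81*0.46^i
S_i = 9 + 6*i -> [9, 15, 21, 27, 33]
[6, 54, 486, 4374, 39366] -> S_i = 6*9^i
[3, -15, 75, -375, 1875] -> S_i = 3*-5^i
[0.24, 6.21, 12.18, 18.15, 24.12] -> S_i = 0.24 + 5.97*i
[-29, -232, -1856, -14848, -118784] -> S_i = -29*8^i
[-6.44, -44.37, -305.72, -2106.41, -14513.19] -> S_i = -6.44*6.89^i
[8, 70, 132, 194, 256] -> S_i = 8 + 62*i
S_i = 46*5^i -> [46, 230, 1150, 5750, 28750]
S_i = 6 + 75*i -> [6, 81, 156, 231, 306]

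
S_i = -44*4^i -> [-44, -176, -704, -2816, -11264]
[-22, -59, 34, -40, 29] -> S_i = Random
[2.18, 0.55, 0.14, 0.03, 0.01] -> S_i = 2.18*0.25^i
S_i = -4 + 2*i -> [-4, -2, 0, 2, 4]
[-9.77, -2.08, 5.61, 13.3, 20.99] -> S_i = -9.77 + 7.69*i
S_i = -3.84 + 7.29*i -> [-3.84, 3.45, 10.74, 18.03, 25.32]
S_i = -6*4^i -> [-6, -24, -96, -384, -1536]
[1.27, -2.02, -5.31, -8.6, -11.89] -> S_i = 1.27 + -3.29*i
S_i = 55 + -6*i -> [55, 49, 43, 37, 31]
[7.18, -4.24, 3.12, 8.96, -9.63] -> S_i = Random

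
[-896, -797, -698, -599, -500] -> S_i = -896 + 99*i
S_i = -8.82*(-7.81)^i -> [-8.82, 68.88, -537.99, 4201.67, -32815.02]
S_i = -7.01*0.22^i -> [-7.01, -1.54, -0.34, -0.07, -0.02]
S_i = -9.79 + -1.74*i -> [-9.79, -11.53, -13.27, -15.01, -16.75]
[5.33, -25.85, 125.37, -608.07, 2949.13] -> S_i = 5.33*(-4.85)^i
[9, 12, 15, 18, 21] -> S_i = 9 + 3*i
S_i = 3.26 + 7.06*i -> [3.26, 10.32, 17.38, 24.44, 31.5]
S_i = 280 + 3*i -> [280, 283, 286, 289, 292]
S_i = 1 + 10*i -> [1, 11, 21, 31, 41]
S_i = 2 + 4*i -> [2, 6, 10, 14, 18]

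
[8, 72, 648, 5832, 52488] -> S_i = 8*9^i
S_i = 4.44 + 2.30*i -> [4.44, 6.74, 9.04, 11.34, 13.64]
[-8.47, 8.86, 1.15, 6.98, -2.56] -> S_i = Random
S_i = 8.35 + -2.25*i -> [8.35, 6.1, 3.85, 1.6, -0.65]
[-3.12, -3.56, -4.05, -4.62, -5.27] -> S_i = -3.12*1.14^i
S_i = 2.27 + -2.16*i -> [2.27, 0.11, -2.05, -4.21, -6.37]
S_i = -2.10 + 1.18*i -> [-2.1, -0.92, 0.26, 1.44, 2.62]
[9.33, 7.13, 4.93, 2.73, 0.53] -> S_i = 9.33 + -2.20*i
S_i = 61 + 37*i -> [61, 98, 135, 172, 209]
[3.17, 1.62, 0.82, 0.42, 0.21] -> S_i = 3.17*0.51^i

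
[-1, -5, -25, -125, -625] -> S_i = -1*5^i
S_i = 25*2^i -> [25, 50, 100, 200, 400]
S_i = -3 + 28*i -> [-3, 25, 53, 81, 109]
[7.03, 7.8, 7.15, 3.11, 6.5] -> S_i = Random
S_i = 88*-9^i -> [88, -792, 7128, -64152, 577368]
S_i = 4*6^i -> [4, 24, 144, 864, 5184]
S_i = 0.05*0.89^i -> [0.05, 0.04, 0.04, 0.04, 0.03]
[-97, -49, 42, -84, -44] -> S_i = Random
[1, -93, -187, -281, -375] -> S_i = 1 + -94*i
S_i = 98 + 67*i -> [98, 165, 232, 299, 366]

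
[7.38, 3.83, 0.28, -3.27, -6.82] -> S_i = 7.38 + -3.55*i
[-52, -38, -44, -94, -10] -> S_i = Random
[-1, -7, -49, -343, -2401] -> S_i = -1*7^i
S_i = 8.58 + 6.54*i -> [8.58, 15.12, 21.66, 28.2, 34.74]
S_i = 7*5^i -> [7, 35, 175, 875, 4375]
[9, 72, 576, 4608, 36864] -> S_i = 9*8^i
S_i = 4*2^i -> [4, 8, 16, 32, 64]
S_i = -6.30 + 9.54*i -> [-6.3, 3.24, 12.78, 22.32, 31.86]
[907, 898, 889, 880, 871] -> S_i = 907 + -9*i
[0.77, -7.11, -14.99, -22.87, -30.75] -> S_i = 0.77 + -7.88*i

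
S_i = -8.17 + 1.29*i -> [-8.17, -6.88, -5.59, -4.3, -3.01]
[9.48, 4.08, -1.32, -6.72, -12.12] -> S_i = 9.48 + -5.40*i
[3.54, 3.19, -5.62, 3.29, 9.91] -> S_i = Random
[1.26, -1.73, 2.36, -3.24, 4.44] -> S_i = 1.26*(-1.37)^i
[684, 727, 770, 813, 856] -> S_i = 684 + 43*i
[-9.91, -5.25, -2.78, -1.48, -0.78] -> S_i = -9.91*0.53^i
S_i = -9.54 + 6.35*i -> [-9.54, -3.19, 3.16, 9.51, 15.86]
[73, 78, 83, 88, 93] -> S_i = 73 + 5*i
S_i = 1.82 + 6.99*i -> [1.82, 8.81, 15.8, 22.79, 29.78]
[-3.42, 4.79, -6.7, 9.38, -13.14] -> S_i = -3.42*(-1.40)^i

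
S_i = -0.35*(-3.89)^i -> [-0.35, 1.36, -5.3, 20.6, -80.14]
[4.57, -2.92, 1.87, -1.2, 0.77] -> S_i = 4.57*(-0.64)^i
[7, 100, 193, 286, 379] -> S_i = 7 + 93*i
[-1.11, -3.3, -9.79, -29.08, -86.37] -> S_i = -1.11*2.97^i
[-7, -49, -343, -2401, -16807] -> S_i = -7*7^i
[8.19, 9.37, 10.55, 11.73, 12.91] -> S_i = 8.19 + 1.18*i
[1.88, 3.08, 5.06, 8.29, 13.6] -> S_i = 1.88*1.64^i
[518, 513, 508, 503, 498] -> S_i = 518 + -5*i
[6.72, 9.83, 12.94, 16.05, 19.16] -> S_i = 6.72 + 3.11*i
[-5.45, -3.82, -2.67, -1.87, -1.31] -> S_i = -5.45*0.70^i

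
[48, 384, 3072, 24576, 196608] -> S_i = 48*8^i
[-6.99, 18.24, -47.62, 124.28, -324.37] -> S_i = -6.99*(-2.61)^i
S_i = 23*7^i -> [23, 161, 1127, 7889, 55223]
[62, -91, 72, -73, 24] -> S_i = Random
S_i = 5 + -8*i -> [5, -3, -11, -19, -27]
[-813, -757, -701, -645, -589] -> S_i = -813 + 56*i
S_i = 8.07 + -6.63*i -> [8.07, 1.44, -5.19, -11.82, -18.45]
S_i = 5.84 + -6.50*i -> [5.84, -0.66, -7.16, -13.66, -20.16]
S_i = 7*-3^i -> [7, -21, 63, -189, 567]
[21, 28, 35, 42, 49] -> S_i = 21 + 7*i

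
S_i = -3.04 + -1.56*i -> [-3.04, -4.6, -6.16, -7.72, -9.28]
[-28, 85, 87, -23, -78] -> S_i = Random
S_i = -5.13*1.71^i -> [-5.13, -8.77, -15.0, -25.65, -43.86]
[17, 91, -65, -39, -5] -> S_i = Random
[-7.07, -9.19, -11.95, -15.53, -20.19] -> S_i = -7.07*1.30^i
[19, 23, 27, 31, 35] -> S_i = 19 + 4*i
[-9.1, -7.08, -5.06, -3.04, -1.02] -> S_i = -9.10 + 2.02*i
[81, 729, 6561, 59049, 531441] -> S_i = 81*9^i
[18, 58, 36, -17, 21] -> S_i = Random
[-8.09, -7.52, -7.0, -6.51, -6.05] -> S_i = -8.09*0.93^i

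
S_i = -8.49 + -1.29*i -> [-8.49, -9.78, -11.07, -12.36, -13.65]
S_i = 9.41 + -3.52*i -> [9.41, 5.89, 2.37, -1.15, -4.67]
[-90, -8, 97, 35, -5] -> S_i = Random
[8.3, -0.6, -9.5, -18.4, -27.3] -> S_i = 8.30 + -8.90*i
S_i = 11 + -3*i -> [11, 8, 5, 2, -1]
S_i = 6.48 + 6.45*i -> [6.48, 12.93, 19.38, 25.83, 32.28]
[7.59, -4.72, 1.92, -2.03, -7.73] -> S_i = Random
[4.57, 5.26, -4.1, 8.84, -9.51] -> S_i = Random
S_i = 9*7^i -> [9, 63, 441, 3087, 21609]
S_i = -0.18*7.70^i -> [-0.18, -1.39, -10.67, -82.18, -632.75]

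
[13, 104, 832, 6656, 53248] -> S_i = 13*8^i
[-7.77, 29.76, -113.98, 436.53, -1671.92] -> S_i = -7.77*(-3.83)^i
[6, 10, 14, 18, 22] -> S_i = 6 + 4*i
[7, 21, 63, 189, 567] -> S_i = 7*3^i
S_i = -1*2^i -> [-1, -2, -4, -8, -16]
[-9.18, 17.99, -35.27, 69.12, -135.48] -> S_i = -9.18*(-1.96)^i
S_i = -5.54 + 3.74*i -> [-5.54, -1.8, 1.94, 5.68, 9.42]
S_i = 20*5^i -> [20, 100, 500, 2500, 12500]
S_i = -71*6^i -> [-71, -426, -2556, -15336, -92016]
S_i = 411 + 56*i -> [411, 467, 523, 579, 635]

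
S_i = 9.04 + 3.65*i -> [9.04, 12.69, 16.34, 19.99, 23.64]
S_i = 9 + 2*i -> [9, 11, 13, 15, 17]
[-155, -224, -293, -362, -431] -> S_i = -155 + -69*i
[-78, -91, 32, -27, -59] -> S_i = Random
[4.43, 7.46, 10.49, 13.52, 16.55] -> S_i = 4.43 + 3.03*i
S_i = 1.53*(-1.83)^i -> [1.53, -2.8, 5.12, -9.38, 17.16]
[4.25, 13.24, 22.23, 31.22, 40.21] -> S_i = 4.25 + 8.99*i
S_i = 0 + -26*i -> [0, -26, -52, -78, -104]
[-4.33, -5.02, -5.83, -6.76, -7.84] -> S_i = -4.33*1.16^i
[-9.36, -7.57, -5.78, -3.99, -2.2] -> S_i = -9.36 + 1.79*i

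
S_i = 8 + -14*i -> [8, -6, -20, -34, -48]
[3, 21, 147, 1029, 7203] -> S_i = 3*7^i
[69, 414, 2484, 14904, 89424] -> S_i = 69*6^i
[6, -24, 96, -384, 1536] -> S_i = 6*-4^i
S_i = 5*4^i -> [5, 20, 80, 320, 1280]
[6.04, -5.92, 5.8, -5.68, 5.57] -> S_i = 6.04*(-0.98)^i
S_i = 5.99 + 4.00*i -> [5.99, 9.99, 13.99, 17.99, 21.99]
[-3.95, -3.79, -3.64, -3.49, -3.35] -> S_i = -3.95*0.96^i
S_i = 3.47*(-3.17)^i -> [3.47, -11.0, 34.87, -110.54, 350.4]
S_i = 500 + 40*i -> [500, 540, 580, 620, 660]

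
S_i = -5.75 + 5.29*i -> [-5.75, -0.46, 4.83, 10.12, 15.41]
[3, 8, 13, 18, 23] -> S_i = 3 + 5*i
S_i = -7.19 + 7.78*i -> [-7.19, 0.59, 8.37, 16.15, 23.93]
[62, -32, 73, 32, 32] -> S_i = Random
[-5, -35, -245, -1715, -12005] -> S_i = -5*7^i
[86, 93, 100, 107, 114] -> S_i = 86 + 7*i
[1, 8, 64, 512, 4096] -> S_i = 1*8^i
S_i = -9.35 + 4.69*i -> [-9.35, -4.66, 0.03, 4.72, 9.41]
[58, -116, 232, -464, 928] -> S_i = 58*-2^i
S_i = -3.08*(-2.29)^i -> [-3.08, 7.05, -16.15, 36.99, -84.7]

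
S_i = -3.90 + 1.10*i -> [-3.9, -2.8, -1.7, -0.6, 0.5]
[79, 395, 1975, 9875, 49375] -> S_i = 79*5^i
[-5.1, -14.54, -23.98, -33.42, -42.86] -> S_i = -5.10 + -9.44*i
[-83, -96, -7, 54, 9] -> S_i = Random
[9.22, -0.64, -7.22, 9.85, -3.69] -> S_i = Random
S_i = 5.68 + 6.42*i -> [5.68, 12.1, 18.52, 24.94, 31.36]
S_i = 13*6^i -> [13, 78, 468, 2808, 16848]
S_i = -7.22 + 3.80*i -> [-7.22, -3.42, 0.38, 4.18, 7.98]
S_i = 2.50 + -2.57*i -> [2.5, -0.07, -2.64, -5.21, -7.78]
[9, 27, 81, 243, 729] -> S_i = 9*3^i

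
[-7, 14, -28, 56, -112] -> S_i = -7*-2^i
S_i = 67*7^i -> [67, 469, 3283, 22981, 160867]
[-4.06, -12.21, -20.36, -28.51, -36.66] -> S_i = -4.06 + -8.15*i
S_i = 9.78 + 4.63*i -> [9.78, 14.41, 19.04, 23.67, 28.3]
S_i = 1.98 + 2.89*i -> [1.98, 4.87, 7.76, 10.65, 13.54]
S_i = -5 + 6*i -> [-5, 1, 7, 13, 19]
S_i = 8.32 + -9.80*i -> [8.32, -1.48, -11.28, -21.08, -30.88]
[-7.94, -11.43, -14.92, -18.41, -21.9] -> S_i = -7.94 + -3.49*i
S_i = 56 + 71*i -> [56, 127, 198, 269, 340]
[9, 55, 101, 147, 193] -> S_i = 9 + 46*i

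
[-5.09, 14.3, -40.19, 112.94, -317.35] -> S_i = -5.09*(-2.81)^i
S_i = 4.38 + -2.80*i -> [4.38, 1.58, -1.22, -4.02, -6.82]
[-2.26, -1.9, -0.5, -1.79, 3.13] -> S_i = Random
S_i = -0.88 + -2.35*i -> [-0.88, -3.23, -5.58, -7.93, -10.28]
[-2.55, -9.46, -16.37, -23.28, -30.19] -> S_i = -2.55 + -6.91*i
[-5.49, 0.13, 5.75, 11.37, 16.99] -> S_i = -5.49 + 5.62*i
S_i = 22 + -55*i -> [22, -33, -88, -143, -198]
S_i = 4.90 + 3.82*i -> [4.9, 8.72, 12.54, 16.36, 20.18]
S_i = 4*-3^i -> [4, -12, 36, -108, 324]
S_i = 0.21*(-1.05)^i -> [0.21, -0.22, 0.23, -0.24, 0.26]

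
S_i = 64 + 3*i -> [64, 67, 70, 73, 76]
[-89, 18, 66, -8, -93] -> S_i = Random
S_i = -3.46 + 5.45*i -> [-3.46, 1.99, 7.44, 12.89, 18.34]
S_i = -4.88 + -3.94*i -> [-4.88, -8.82, -12.76, -16.7, -20.64]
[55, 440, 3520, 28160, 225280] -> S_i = 55*8^i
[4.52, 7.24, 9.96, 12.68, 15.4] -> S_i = 4.52 + 2.72*i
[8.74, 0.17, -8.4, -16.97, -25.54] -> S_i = 8.74 + -8.57*i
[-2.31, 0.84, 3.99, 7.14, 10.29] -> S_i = -2.31 + 3.15*i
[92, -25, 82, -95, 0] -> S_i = Random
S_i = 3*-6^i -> [3, -18, 108, -648, 3888]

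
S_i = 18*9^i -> [18, 162, 1458, 13122, 118098]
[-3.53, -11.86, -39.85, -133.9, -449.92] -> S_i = -3.53*3.36^i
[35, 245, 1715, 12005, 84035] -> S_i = 35*7^i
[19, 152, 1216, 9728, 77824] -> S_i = 19*8^i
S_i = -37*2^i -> [-37, -74, -148, -296, -592]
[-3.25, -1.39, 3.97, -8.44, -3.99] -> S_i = Random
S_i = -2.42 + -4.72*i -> [-2.42, -7.14, -11.86, -16.58, -21.3]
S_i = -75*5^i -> [-75, -375, -1875, -9375, -46875]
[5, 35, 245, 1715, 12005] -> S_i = 5*7^i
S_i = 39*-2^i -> [39, -78, 156, -312, 624]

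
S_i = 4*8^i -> [4, 32, 256, 2048, 16384]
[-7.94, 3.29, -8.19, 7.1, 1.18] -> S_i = Random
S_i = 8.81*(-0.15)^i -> [8.81, -1.32, 0.2, -0.03, 0.0]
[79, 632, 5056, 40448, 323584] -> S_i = 79*8^i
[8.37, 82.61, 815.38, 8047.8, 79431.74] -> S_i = 8.37*9.87^i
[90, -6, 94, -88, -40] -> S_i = Random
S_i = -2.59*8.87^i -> [-2.59, -22.97, -203.77, -1807.47, -16032.24]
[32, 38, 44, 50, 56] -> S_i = 32 + 6*i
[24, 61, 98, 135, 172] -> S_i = 24 + 37*i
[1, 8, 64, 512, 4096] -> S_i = 1*8^i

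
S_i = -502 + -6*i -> [-502, -508, -514, -520, -526]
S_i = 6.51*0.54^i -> [6.51, 3.52, 1.9, 1.03, 0.55]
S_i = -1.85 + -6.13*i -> [-1.85, -7.98, -14.11, -20.24, -26.37]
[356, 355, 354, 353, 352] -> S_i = 356 + -1*i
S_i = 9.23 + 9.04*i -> [9.23, 18.27, 27.31, 36.35, 45.39]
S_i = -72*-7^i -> [-72, 504, -3528, 24696, -172872]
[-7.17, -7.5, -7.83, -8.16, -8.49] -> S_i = -7.17 + -0.33*i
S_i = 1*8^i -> [1, 8, 64, 512, 4096]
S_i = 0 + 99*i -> [0, 99, 198, 297, 396]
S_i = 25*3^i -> [25, 75, 225, 675, 2025]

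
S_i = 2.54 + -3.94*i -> [2.54, -1.4, -5.34, -9.28, -13.22]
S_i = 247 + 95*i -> [247, 342, 437, 532, 627]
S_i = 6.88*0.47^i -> [6.88, 3.23, 1.52, 0.71, 0.34]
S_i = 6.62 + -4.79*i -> [6.62, 1.83, -2.96, -7.75, -12.54]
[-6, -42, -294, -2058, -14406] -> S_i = -6*7^i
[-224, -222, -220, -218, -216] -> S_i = -224 + 2*i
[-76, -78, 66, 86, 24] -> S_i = Random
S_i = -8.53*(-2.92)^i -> [-8.53, 24.91, -72.73, 212.37, -620.13]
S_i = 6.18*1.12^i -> [6.18, 6.92, 7.75, 8.68, 9.72]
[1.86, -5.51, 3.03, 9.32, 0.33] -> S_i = Random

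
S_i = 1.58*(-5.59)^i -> [1.58, -8.83, 49.37, -275.99, 1542.78]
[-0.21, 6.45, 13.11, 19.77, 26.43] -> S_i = -0.21 + 6.66*i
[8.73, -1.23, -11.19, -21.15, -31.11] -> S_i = 8.73 + -9.96*i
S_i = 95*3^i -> [95, 285, 855, 2565, 7695]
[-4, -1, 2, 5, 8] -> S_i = -4 + 3*i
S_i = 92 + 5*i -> [92, 97, 102, 107, 112]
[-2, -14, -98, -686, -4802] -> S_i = -2*7^i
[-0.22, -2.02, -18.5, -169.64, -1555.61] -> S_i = -0.22*9.17^i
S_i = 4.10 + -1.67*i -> [4.1, 2.43, 0.76, -0.91, -2.58]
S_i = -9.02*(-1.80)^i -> [-9.02, 16.24, -29.22, 52.6, -94.69]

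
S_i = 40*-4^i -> [40, -160, 640, -2560, 10240]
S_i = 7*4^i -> [7, 28, 112, 448, 1792]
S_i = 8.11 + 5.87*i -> [8.11, 13.98, 19.85, 25.72, 31.59]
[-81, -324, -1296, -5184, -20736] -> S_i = -81*4^i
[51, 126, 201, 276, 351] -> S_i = 51 + 75*i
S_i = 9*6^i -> [9, 54, 324, 1944, 11664]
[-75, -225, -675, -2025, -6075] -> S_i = -75*3^i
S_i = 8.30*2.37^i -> [8.3, 19.67, 46.62, 110.49, 261.86]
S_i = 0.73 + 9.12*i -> [0.73, 9.85, 18.97, 28.09, 37.21]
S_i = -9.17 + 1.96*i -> [-9.17, -7.21, -5.25, -3.29, -1.33]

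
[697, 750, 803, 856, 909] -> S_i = 697 + 53*i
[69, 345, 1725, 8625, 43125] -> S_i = 69*5^i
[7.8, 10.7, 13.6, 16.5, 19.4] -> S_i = 7.80 + 2.90*i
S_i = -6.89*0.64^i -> [-6.89, -4.41, -2.82, -1.81, -1.16]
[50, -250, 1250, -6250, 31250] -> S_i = 50*-5^i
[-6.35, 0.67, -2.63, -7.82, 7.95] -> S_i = Random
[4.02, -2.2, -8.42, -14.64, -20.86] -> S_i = 4.02 + -6.22*i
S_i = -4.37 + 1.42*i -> [-4.37, -2.95, -1.53, -0.11, 1.31]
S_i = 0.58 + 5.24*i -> [0.58, 5.82, 11.06, 16.3, 21.54]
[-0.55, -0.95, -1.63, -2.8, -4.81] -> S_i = -0.55*1.72^i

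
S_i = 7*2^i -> [7, 14, 28, 56, 112]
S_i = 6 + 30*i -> [6, 36, 66, 96, 126]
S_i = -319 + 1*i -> [-319, -318, -317, -316, -315]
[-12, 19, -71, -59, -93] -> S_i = Random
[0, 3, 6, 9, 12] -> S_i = 0 + 3*i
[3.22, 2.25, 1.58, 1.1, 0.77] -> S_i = 3.22*0.70^i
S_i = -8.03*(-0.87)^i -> [-8.03, 6.99, -6.08, 5.29, -4.6]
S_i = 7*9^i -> [7, 63, 567, 5103, 45927]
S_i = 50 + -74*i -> [50, -24, -98, -172, -246]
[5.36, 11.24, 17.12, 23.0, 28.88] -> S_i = 5.36 + 5.88*i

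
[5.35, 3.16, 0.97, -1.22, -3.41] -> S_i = 5.35 + -2.19*i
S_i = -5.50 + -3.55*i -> [-5.5, -9.05, -12.6, -16.15, -19.7]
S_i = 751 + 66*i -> [751, 817, 883, 949, 1015]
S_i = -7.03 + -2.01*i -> [-7.03, -9.04, -11.05, -13.06, -15.07]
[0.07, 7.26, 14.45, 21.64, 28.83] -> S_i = 0.07 + 7.19*i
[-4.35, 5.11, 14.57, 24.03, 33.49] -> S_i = -4.35 + 9.46*i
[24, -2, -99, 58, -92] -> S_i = Random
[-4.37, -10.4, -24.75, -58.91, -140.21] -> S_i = -4.37*2.38^i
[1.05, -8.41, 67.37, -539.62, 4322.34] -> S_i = 1.05*(-8.01)^i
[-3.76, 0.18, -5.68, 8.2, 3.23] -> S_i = Random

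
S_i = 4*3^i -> [4, 12, 36, 108, 324]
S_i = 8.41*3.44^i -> [8.41, 28.93, 99.52, 342.35, 1177.69]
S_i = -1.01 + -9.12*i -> [-1.01, -10.13, -19.25, -28.37, -37.49]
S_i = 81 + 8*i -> [81, 89, 97, 105, 113]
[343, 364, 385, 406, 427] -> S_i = 343 + 21*i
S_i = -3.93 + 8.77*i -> [-3.93, 4.84, 13.61, 22.38, 31.15]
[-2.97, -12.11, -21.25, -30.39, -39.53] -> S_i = -2.97 + -9.14*i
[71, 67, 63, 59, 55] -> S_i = 71 + -4*i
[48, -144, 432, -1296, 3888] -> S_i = 48*-3^i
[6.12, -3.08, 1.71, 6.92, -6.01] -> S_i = Random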